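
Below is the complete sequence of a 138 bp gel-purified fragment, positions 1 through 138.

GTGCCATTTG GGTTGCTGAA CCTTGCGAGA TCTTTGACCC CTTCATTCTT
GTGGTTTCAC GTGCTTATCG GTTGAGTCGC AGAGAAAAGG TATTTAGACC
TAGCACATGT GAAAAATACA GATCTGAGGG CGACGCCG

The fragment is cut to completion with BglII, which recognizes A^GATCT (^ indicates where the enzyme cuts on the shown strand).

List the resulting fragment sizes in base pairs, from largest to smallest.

BglII sites (AGATCT) start at positions 28, 120.
BglII cuts after the first base of each site, so after positions 28, 120.
Linear molecule, 2 cuts → 3 fragments:
  1–28 → 28 bp
  29–120 → 92 bp
  121–138 → 18 bp
Sorted largest to smallest: 92, 28, 18 bp.

92, 28, 18 bp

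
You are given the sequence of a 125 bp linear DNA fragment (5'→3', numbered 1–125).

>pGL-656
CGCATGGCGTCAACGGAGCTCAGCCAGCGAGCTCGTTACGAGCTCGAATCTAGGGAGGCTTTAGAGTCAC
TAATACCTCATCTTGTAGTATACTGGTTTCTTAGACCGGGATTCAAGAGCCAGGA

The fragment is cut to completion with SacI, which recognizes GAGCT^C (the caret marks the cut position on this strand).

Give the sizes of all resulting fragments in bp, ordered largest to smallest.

81, 20, 13, 11 bp

SacI sites (GAGCTC) start at positions 16, 29, 40.
SacI cuts after base 5 of each site (before the last base), so after positions 20, 33, 44.
Linear molecule, 3 cuts → 4 fragments:
  1–20 → 20 bp
  21–33 → 13 bp
  34–44 → 11 bp
  45–125 → 81 bp
Sorted largest to smallest: 81, 20, 13, 11 bp.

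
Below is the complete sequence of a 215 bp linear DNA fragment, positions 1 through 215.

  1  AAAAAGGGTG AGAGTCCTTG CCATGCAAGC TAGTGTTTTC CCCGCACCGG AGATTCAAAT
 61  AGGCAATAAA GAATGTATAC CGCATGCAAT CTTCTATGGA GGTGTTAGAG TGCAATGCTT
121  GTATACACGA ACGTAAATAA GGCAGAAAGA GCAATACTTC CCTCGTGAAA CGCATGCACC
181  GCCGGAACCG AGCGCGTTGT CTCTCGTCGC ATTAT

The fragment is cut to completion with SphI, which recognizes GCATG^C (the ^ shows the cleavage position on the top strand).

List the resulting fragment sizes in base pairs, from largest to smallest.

90, 86, 39 bp

SphI sites (GCATGC) start at positions 82, 172.
SphI cuts after base 5 of each site (before the last base), so after positions 86, 176.
Linear molecule, 2 cuts → 3 fragments:
  1–86 → 86 bp
  87–176 → 90 bp
  177–215 → 39 bp
Sorted largest to smallest: 90, 86, 39 bp.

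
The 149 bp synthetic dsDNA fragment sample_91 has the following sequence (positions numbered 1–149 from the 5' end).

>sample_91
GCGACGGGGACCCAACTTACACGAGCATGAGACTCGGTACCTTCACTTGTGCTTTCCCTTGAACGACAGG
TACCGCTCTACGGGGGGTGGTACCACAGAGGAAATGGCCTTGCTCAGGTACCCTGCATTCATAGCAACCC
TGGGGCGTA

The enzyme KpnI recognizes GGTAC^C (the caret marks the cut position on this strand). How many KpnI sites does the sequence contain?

4

GGTACC occurs starting at positions 36, 69, 89, 117.
KpnI cuts at 4 sites.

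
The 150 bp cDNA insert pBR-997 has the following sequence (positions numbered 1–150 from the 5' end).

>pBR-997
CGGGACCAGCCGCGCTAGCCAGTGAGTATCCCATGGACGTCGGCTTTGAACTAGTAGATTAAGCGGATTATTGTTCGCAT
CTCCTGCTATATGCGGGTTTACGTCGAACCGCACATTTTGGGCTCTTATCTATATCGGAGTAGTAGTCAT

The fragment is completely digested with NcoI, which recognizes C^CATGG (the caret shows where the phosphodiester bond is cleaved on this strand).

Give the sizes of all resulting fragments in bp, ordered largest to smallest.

119, 31 bp

The NcoI site (CCATGG) starts at position 31.
NcoI cuts after the first base of each site, so after position 31.
Linear molecule, 1 cut → 2 fragments:
  1–31 → 31 bp
  32–150 → 119 bp
Sorted largest to smallest: 119, 31 bp.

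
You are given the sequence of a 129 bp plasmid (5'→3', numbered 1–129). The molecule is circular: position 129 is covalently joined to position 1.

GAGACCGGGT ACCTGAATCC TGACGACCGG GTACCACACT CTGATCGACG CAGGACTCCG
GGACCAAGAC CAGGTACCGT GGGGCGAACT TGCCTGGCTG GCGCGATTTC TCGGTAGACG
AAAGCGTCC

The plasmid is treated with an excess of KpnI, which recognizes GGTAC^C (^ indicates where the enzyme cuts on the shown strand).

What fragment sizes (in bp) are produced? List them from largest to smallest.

64, 43, 22 bp

KpnI sites (GGTACC) start at positions 8, 30, 73.
KpnI cuts after base 5 of each site (before the last base), so after positions 12, 34, 77.
Circular molecule, 3 cuts → 3 fragments:
  13–34 → 22 bp
  35–77 → 43 bp
  78–129 then 1–12 → 52 + 12 = 64 bp
Sorted largest to smallest: 64, 43, 22 bp.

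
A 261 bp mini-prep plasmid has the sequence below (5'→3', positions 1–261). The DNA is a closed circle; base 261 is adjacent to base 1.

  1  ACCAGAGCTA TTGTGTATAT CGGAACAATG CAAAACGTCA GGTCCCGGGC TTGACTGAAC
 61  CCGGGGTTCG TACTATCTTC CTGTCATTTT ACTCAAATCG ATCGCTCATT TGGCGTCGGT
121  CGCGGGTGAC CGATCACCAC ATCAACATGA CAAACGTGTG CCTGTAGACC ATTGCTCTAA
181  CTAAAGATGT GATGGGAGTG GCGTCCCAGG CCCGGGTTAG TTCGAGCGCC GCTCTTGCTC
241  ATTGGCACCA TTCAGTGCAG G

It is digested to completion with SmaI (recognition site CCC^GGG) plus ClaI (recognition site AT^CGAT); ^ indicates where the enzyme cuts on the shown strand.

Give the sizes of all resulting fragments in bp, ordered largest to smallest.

115, 94, 36, 16 bp

SmaI sites (CCCGGG) start at positions 44, 60, 211.
SmaI cuts after base 3 of each site, so after positions 46, 62, 213.
The ClaI site (ATCGAT) starts at position 97.
ClaI cuts after base 2 of each site, so after position 98.
Combined cut positions: 46, 62, 98, 213.
Circular molecule, 4 cuts → 4 fragments:
  47–62 → 16 bp
  63–98 → 36 bp
  99–213 → 115 bp
  214–261 then 1–46 → 48 + 46 = 94 bp
Sorted largest to smallest: 115, 94, 36, 16 bp.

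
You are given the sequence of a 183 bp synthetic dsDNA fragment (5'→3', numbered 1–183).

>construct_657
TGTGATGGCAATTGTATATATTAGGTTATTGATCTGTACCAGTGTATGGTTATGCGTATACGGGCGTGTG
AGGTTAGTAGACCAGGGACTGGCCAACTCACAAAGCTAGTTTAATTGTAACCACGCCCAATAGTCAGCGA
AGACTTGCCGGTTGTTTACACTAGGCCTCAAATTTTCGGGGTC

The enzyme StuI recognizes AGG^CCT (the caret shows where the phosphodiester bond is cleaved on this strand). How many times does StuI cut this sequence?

AGGCCT occurs starting at position 163.
StuI cuts at 1 site.

1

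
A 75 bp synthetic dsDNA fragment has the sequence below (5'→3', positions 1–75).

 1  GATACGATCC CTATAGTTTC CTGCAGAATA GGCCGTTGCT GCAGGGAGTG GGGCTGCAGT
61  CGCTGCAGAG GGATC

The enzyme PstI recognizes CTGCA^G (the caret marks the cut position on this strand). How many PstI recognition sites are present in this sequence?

CTGCAG occurs starting at positions 21, 39, 54, 63.
PstI cuts at 4 sites.

4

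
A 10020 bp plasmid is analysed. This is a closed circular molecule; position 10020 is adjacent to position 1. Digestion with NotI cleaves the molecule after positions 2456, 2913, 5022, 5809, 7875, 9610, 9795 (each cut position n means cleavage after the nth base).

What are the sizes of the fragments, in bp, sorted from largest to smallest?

Circular molecule, 7 cuts → 7 fragments:
  2913 − 2456 = 457 bp
  5022 − 2913 = 2109 bp
  5809 − 5022 = 787 bp
  7875 − 5809 = 2066 bp
  9610 − 7875 = 1735 bp
  9795 − 9610 = 185 bp
  wrap: 10020 − 9795 + 2456 = 2681 bp
Sorted largest to smallest: 2681, 2109, 2066, 1735, 787, 457, 185 bp.

2681, 2109, 2066, 1735, 787, 457, 185 bp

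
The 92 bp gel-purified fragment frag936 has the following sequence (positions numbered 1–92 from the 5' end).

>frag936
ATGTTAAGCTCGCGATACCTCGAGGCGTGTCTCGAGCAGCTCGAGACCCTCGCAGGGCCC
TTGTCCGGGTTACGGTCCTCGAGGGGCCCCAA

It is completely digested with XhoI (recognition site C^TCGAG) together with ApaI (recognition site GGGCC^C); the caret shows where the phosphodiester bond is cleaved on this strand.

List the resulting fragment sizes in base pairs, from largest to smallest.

19, 19, 19, 12, 10, 9, 4 bp

XhoI sites (CTCGAG) start at positions 19, 31, 40, 78.
XhoI cuts after the first base of each site, so after positions 19, 31, 40, 78.
ApaI sites (GGGCCC) start at positions 55, 84.
ApaI cuts after base 5 of each site (before the last base), so after positions 59, 88.
Combined cut positions: 19, 31, 40, 59, 78, 88.
Linear molecule, 6 cuts → 7 fragments:
  1–19 → 19 bp
  20–31 → 12 bp
  32–40 → 9 bp
  41–59 → 19 bp
  60–78 → 19 bp
  79–88 → 10 bp
  89–92 → 4 bp
Sorted largest to smallest: 19, 19, 19, 12, 10, 9, 4 bp.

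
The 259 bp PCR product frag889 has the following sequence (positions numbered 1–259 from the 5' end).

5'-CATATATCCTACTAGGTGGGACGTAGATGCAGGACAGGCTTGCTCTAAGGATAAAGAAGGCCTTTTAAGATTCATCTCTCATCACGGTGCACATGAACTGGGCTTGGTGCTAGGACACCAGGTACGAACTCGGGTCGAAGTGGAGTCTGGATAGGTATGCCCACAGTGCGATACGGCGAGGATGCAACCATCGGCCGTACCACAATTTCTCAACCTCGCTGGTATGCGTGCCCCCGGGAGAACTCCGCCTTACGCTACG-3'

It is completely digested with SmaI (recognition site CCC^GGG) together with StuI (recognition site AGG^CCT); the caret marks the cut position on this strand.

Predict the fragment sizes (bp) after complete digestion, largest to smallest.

The SmaI site (CCCGGG) starts at position 233.
SmaI cuts after base 3 of each site, so after position 235.
The StuI site (AGGCCT) starts at position 58.
StuI cuts after base 3 of each site, so after position 60.
Combined cut positions: 60, 235.
Linear molecule, 2 cuts → 3 fragments:
  1–60 → 60 bp
  61–235 → 175 bp
  236–259 → 24 bp
Sorted largest to smallest: 175, 60, 24 bp.

175, 60, 24 bp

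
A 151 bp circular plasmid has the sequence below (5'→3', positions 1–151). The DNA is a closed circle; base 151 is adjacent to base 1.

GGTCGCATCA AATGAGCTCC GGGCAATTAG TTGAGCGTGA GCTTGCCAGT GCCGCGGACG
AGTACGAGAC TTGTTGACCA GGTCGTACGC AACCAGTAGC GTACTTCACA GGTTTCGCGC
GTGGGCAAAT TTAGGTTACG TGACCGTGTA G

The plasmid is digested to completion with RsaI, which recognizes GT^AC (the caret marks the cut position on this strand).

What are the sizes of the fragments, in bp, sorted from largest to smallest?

112, 23, 16 bp

RsaI sites (GTAC) start at positions 62, 85, 101.
RsaI cuts after base 2 of each site, so after positions 63, 86, 102.
Circular molecule, 3 cuts → 3 fragments:
  64–86 → 23 bp
  87–102 → 16 bp
  103–151 then 1–63 → 49 + 63 = 112 bp
Sorted largest to smallest: 112, 23, 16 bp.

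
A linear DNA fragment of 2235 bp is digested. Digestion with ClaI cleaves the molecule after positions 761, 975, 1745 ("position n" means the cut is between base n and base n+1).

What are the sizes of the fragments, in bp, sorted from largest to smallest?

Linear molecule, 3 cuts → 4 fragments:
  761 − 0 = 761 bp
  975 − 761 = 214 bp
  1745 − 975 = 770 bp
  2235 − 1745 = 490 bp
Sorted largest to smallest: 770, 761, 490, 214 bp.

770, 761, 490, 214 bp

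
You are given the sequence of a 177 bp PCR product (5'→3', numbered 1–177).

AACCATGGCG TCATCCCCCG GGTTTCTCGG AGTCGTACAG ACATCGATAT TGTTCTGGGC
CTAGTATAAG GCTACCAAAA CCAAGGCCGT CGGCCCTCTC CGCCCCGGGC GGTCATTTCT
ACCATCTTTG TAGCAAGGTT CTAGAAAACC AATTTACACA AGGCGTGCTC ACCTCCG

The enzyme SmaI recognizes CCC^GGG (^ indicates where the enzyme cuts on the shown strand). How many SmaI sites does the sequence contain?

2

CCCGGG occurs starting at positions 17, 104.
SmaI cuts at 2 sites.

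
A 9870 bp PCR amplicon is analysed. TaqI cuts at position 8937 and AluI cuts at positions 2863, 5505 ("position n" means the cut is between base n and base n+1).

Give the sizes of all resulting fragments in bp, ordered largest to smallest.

Combined cut positions (sorted): 2863, 5505, 8937.
Linear molecule, 3 cuts → 4 fragments:
  2863 − 0 = 2863 bp
  5505 − 2863 = 2642 bp
  8937 − 5505 = 3432 bp
  9870 − 8937 = 933 bp
Sorted largest to smallest: 3432, 2863, 2642, 933 bp.

3432, 2863, 2642, 933 bp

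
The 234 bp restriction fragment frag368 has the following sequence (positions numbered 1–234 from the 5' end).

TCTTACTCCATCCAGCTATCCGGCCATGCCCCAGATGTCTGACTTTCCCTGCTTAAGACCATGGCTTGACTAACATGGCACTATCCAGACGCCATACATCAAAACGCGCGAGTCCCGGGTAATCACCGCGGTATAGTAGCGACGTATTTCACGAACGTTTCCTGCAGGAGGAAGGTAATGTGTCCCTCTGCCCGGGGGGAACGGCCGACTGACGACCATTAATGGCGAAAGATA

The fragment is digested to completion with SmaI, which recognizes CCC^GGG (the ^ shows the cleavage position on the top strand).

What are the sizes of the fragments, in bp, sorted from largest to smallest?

SmaI sites (CCCGGG) start at positions 114, 191.
SmaI cuts after base 3 of each site, so after positions 116, 193.
Linear molecule, 2 cuts → 3 fragments:
  1–116 → 116 bp
  117–193 → 77 bp
  194–234 → 41 bp
Sorted largest to smallest: 116, 77, 41 bp.

116, 77, 41 bp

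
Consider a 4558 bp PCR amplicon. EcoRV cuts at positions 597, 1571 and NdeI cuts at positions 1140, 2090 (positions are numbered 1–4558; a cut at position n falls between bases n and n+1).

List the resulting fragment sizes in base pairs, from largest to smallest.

2468, 597, 543, 519, 431 bp

Combined cut positions (sorted): 597, 1140, 1571, 2090.
Linear molecule, 4 cuts → 5 fragments:
  597 − 0 = 597 bp
  1140 − 597 = 543 bp
  1571 − 1140 = 431 bp
  2090 − 1571 = 519 bp
  4558 − 2090 = 2468 bp
Sorted largest to smallest: 2468, 597, 543, 519, 431 bp.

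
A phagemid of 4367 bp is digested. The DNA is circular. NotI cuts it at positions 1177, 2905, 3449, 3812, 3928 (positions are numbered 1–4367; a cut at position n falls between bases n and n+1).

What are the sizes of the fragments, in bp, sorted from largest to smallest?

1728, 1616, 544, 363, 116 bp

Circular molecule, 5 cuts → 5 fragments:
  2905 − 1177 = 1728 bp
  3449 − 2905 = 544 bp
  3812 − 3449 = 363 bp
  3928 − 3812 = 116 bp
  wrap: 4367 − 3928 + 1177 = 1616 bp
Sorted largest to smallest: 1728, 1616, 544, 363, 116 bp.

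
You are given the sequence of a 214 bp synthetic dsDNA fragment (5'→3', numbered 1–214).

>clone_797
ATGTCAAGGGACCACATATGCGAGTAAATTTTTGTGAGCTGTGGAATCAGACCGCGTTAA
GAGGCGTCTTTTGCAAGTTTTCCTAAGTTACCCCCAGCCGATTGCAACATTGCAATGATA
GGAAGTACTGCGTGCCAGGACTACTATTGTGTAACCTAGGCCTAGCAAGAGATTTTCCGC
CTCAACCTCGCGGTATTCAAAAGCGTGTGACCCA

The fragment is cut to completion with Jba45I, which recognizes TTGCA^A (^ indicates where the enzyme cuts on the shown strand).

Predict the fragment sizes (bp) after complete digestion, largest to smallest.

Jba45I sites (TTGCAA) start at positions 71, 102, 110.
Jba45I cuts after base 5 of each site (before the last base), so after positions 75, 106, 114.
Linear molecule, 3 cuts → 4 fragments:
  1–75 → 75 bp
  76–106 → 31 bp
  107–114 → 8 bp
  115–214 → 100 bp
Sorted largest to smallest: 100, 75, 31, 8 bp.

100, 75, 31, 8 bp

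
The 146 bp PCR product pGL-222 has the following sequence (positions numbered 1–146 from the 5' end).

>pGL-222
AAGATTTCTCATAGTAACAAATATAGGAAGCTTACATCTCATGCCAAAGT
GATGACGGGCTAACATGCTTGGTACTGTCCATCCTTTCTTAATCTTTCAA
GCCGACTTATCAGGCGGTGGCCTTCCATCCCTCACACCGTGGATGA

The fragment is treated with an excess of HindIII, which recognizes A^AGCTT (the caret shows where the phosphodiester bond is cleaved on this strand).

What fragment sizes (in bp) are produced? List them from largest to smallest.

118, 28 bp

The HindIII site (AAGCTT) starts at position 28.
HindIII cuts after the first base of each site, so after position 28.
Linear molecule, 1 cut → 2 fragments:
  1–28 → 28 bp
  29–146 → 118 bp
Sorted largest to smallest: 118, 28 bp.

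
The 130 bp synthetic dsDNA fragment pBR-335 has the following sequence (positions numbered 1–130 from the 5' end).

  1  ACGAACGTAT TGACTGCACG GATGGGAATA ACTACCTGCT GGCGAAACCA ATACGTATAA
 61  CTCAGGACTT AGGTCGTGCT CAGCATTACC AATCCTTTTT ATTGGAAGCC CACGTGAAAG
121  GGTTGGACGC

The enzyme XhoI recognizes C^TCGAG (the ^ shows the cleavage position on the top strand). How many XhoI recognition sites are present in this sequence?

0

No occurrence of CTCGAG is present in the sequence.
XhoI does not cut: 0 sites.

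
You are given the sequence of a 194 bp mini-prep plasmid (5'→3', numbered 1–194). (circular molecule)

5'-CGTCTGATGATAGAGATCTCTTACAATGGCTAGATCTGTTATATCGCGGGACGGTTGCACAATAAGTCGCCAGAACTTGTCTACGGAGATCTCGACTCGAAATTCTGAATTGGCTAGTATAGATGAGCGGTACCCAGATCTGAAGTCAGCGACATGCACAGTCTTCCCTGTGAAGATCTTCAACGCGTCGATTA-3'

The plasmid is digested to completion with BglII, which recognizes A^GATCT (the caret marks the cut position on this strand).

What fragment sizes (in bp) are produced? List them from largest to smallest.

BglII sites (AGATCT) start at positions 14, 32, 87, 136, 174.
BglII cuts after the first base of each site, so after positions 14, 32, 87, 136, 174.
Circular molecule, 5 cuts → 5 fragments:
  15–32 → 18 bp
  33–87 → 55 bp
  88–136 → 49 bp
  137–174 → 38 bp
  175–194 then 1–14 → 20 + 14 = 34 bp
Sorted largest to smallest: 55, 49, 38, 34, 18 bp.

55, 49, 38, 34, 18 bp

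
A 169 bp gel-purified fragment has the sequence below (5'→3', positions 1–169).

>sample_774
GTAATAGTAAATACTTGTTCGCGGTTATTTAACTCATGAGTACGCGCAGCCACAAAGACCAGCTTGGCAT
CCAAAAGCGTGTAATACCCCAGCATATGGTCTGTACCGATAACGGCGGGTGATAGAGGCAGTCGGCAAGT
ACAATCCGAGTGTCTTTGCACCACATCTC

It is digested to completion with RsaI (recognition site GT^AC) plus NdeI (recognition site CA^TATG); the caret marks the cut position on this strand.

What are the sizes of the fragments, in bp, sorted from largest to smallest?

RsaI sites (GTAC) start at positions 40, 103, 139.
RsaI cuts after base 2 of each site, so after positions 41, 104, 140.
The NdeI site (CATATG) starts at position 93.
NdeI cuts after base 2 of each site, so after position 94.
Combined cut positions: 41, 94, 104, 140.
Linear molecule, 4 cuts → 5 fragments:
  1–41 → 41 bp
  42–94 → 53 bp
  95–104 → 10 bp
  105–140 → 36 bp
  141–169 → 29 bp
Sorted largest to smallest: 53, 41, 36, 29, 10 bp.

53, 41, 36, 29, 10 bp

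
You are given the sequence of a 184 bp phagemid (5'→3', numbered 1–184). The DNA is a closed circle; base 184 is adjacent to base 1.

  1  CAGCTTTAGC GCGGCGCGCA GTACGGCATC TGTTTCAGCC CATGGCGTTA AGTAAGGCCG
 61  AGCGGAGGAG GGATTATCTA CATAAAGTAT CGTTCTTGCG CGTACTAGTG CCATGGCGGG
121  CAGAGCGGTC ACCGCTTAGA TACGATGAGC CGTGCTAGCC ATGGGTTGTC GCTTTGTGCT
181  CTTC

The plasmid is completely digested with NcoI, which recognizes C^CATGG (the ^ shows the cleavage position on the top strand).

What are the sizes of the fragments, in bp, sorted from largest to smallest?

71, 65, 48 bp

NcoI sites (CCATGG) start at positions 40, 111, 159.
NcoI cuts after the first base of each site, so after positions 40, 111, 159.
Circular molecule, 3 cuts → 3 fragments:
  41–111 → 71 bp
  112–159 → 48 bp
  160–184 then 1–40 → 25 + 40 = 65 bp
Sorted largest to smallest: 71, 65, 48 bp.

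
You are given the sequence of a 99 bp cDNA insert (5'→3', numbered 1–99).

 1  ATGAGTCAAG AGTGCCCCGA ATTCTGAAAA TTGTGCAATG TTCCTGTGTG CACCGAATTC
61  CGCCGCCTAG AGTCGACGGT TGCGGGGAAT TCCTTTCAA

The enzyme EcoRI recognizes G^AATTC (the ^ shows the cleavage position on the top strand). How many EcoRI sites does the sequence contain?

GAATTC occurs starting at positions 19, 55, 87.
EcoRI cuts at 3 sites.

3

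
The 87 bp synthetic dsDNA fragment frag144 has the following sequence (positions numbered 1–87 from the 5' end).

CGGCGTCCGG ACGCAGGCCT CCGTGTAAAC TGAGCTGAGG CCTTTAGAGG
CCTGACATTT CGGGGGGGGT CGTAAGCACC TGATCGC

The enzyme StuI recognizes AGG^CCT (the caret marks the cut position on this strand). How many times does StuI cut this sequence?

AGGCCT occurs starting at positions 15, 38, 48.
StuI cuts at 3 sites.

3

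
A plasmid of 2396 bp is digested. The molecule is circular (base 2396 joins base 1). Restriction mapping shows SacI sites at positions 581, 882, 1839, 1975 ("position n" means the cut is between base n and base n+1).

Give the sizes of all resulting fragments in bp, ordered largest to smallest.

1002, 957, 301, 136 bp

Circular molecule, 4 cuts → 4 fragments:
  882 − 581 = 301 bp
  1839 − 882 = 957 bp
  1975 − 1839 = 136 bp
  wrap: 2396 − 1975 + 581 = 1002 bp
Sorted largest to smallest: 1002, 957, 301, 136 bp.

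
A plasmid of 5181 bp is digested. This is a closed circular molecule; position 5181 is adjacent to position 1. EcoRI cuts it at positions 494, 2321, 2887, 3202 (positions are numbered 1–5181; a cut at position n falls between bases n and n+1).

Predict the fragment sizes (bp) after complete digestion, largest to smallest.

2473, 1827, 566, 315 bp

Circular molecule, 4 cuts → 4 fragments:
  2321 − 494 = 1827 bp
  2887 − 2321 = 566 bp
  3202 − 2887 = 315 bp
  wrap: 5181 − 3202 + 494 = 2473 bp
Sorted largest to smallest: 2473, 1827, 566, 315 bp.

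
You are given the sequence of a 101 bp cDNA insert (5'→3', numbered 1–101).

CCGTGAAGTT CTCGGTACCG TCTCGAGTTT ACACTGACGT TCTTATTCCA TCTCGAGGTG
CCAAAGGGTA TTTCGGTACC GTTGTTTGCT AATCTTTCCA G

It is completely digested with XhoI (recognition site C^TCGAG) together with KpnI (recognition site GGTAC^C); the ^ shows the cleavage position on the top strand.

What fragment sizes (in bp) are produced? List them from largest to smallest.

XhoI sites (CTCGAG) start at positions 22, 52.
XhoI cuts after the first base of each site, so after positions 22, 52.
KpnI sites (GGTACC) start at positions 14, 75.
KpnI cuts after base 5 of each site (before the last base), so after positions 18, 79.
Combined cut positions: 18, 22, 52, 79.
Linear molecule, 4 cuts → 5 fragments:
  1–18 → 18 bp
  19–22 → 4 bp
  23–52 → 30 bp
  53–79 → 27 bp
  80–101 → 22 bp
Sorted largest to smallest: 30, 27, 22, 18, 4 bp.

30, 27, 22, 18, 4 bp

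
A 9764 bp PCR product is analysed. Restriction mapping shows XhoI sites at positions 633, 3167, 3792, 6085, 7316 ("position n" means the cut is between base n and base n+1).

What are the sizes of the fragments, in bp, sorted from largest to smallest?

2534, 2448, 2293, 1231, 633, 625 bp

Linear molecule, 5 cuts → 6 fragments:
  633 − 0 = 633 bp
  3167 − 633 = 2534 bp
  3792 − 3167 = 625 bp
  6085 − 3792 = 2293 bp
  7316 − 6085 = 1231 bp
  9764 − 7316 = 2448 bp
Sorted largest to smallest: 2534, 2448, 2293, 1231, 633, 625 bp.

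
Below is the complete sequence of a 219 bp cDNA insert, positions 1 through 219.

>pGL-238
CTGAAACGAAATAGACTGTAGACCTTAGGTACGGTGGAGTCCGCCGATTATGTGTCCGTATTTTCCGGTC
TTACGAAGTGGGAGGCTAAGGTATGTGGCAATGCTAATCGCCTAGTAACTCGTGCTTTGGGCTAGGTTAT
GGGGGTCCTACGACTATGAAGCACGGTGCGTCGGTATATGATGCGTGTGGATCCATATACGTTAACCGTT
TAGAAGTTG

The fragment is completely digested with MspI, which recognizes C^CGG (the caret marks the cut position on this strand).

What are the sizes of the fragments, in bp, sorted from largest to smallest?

The MspI site (CCGG) starts at position 65.
MspI cuts after the first base of each site, so after position 65.
Linear molecule, 1 cut → 2 fragments:
  1–65 → 65 bp
  66–219 → 154 bp
Sorted largest to smallest: 154, 65 bp.

154, 65 bp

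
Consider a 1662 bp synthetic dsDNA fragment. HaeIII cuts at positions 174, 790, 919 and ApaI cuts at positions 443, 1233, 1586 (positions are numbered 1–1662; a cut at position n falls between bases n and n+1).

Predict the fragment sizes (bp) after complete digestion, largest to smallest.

353, 347, 314, 269, 174, 129, 76 bp

Combined cut positions (sorted): 174, 443, 790, 919, 1233, 1586.
Linear molecule, 6 cuts → 7 fragments:
  174 − 0 = 174 bp
  443 − 174 = 269 bp
  790 − 443 = 347 bp
  919 − 790 = 129 bp
  1233 − 919 = 314 bp
  1586 − 1233 = 353 bp
  1662 − 1586 = 76 bp
Sorted largest to smallest: 353, 347, 314, 269, 174, 129, 76 bp.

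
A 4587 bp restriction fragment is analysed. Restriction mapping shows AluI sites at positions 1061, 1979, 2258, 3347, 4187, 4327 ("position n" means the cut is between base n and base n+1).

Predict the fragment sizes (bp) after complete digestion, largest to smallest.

Linear molecule, 6 cuts → 7 fragments:
  1061 − 0 = 1061 bp
  1979 − 1061 = 918 bp
  2258 − 1979 = 279 bp
  3347 − 2258 = 1089 bp
  4187 − 3347 = 840 bp
  4327 − 4187 = 140 bp
  4587 − 4327 = 260 bp
Sorted largest to smallest: 1089, 1061, 918, 840, 279, 260, 140 bp.

1089, 1061, 918, 840, 279, 260, 140 bp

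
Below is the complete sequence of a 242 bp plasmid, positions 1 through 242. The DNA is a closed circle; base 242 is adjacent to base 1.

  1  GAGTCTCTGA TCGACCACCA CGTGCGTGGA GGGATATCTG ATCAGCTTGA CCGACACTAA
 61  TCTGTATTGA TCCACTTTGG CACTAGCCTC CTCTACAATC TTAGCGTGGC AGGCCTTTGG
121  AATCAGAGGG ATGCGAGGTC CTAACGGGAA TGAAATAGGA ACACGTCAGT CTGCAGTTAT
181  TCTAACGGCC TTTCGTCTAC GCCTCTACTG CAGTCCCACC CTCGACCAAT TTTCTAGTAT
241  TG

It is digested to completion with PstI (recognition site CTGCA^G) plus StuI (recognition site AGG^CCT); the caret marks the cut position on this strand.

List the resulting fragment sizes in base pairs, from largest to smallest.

143, 62, 37 bp

PstI sites (CTGCAG) start at positions 171, 208.
PstI cuts after base 5 of each site (before the last base), so after positions 175, 212.
The StuI site (AGGCCT) starts at position 111.
StuI cuts after base 3 of each site, so after position 113.
Combined cut positions: 113, 175, 212.
Circular molecule, 3 cuts → 3 fragments:
  114–175 → 62 bp
  176–212 → 37 bp
  213–242 then 1–113 → 30 + 113 = 143 bp
Sorted largest to smallest: 143, 62, 37 bp.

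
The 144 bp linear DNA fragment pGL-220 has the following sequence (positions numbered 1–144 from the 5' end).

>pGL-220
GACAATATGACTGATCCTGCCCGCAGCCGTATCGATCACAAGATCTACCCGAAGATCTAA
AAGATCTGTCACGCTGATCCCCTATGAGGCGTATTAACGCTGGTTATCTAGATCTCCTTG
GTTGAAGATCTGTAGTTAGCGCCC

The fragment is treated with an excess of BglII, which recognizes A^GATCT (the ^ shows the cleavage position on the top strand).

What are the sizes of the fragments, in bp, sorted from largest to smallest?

BglII sites (AGATCT) start at positions 41, 53, 62, 110, 126.
BglII cuts after the first base of each site, so after positions 41, 53, 62, 110, 126.
Linear molecule, 5 cuts → 6 fragments:
  1–41 → 41 bp
  42–53 → 12 bp
  54–62 → 9 bp
  63–110 → 48 bp
  111–126 → 16 bp
  127–144 → 18 bp
Sorted largest to smallest: 48, 41, 18, 16, 12, 9 bp.

48, 41, 18, 16, 12, 9 bp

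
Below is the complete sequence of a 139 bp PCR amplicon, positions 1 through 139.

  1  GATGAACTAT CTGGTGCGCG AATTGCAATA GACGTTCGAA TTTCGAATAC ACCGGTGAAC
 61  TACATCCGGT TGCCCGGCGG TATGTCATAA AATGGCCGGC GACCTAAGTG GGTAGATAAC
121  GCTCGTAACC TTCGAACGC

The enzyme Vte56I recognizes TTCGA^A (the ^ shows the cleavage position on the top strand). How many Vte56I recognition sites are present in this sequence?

TTCGAA occurs starting at positions 35, 42, 131.
Vte56I cuts at 3 sites.

3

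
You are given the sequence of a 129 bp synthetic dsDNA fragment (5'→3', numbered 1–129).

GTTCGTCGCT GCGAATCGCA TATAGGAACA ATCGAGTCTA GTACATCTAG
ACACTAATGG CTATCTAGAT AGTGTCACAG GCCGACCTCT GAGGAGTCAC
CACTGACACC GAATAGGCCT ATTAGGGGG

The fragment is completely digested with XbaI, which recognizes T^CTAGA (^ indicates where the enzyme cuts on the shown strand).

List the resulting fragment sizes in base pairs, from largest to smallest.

65, 46, 18 bp

XbaI sites (TCTAGA) start at positions 46, 64.
XbaI cuts after the first base of each site, so after positions 46, 64.
Linear molecule, 2 cuts → 3 fragments:
  1–46 → 46 bp
  47–64 → 18 bp
  65–129 → 65 bp
Sorted largest to smallest: 65, 46, 18 bp.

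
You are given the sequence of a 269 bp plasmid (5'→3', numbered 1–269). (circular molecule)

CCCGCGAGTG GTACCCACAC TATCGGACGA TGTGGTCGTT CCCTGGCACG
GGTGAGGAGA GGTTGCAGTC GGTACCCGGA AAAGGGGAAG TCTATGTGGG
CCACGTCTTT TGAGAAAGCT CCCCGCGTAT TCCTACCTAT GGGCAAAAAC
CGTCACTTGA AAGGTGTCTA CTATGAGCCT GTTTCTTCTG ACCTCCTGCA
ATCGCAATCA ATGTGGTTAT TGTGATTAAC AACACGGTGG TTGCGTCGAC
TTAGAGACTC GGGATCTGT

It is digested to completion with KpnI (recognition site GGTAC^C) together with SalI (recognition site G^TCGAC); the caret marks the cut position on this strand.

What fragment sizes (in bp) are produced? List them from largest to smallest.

170, 61, 38 bp

KpnI sites (GGTACC) start at positions 10, 71.
KpnI cuts after base 5 of each site (before the last base), so after positions 14, 75.
The SalI site (GTCGAC) starts at position 245.
SalI cuts after the first base of each site, so after position 245.
Combined cut positions: 14, 75, 245.
Circular molecule, 3 cuts → 3 fragments:
  15–75 → 61 bp
  76–245 → 170 bp
  246–269 then 1–14 → 24 + 14 = 38 bp
Sorted largest to smallest: 170, 61, 38 bp.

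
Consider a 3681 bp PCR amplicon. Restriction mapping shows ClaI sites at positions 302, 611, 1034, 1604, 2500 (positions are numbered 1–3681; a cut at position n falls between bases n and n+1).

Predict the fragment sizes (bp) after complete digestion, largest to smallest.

Linear molecule, 5 cuts → 6 fragments:
  302 − 0 = 302 bp
  611 − 302 = 309 bp
  1034 − 611 = 423 bp
  1604 − 1034 = 570 bp
  2500 − 1604 = 896 bp
  3681 − 2500 = 1181 bp
Sorted largest to smallest: 1181, 896, 570, 423, 309, 302 bp.

1181, 896, 570, 423, 309, 302 bp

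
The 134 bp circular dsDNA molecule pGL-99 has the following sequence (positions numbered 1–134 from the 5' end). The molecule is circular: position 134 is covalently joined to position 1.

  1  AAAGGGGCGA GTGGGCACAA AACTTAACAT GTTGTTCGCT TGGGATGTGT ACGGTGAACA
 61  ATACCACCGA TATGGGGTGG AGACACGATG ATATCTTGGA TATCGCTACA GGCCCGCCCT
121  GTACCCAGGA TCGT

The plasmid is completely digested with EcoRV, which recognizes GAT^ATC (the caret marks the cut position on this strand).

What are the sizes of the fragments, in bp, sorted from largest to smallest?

125, 9 bp

EcoRV sites (GATATC) start at positions 90, 99.
EcoRV cuts after base 3 of each site, so after positions 92, 101.
Circular molecule, 2 cuts → 2 fragments:
  93–101 → 9 bp
  102–134 then 1–92 → 33 + 92 = 125 bp
Sorted largest to smallest: 125, 9 bp.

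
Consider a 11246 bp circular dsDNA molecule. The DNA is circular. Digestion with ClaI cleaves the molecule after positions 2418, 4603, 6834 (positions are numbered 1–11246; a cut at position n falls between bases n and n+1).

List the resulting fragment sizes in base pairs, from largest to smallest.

6830, 2231, 2185 bp

Circular molecule, 3 cuts → 3 fragments:
  4603 − 2418 = 2185 bp
  6834 − 4603 = 2231 bp
  wrap: 11246 − 6834 + 2418 = 6830 bp
Sorted largest to smallest: 6830, 2231, 2185 bp.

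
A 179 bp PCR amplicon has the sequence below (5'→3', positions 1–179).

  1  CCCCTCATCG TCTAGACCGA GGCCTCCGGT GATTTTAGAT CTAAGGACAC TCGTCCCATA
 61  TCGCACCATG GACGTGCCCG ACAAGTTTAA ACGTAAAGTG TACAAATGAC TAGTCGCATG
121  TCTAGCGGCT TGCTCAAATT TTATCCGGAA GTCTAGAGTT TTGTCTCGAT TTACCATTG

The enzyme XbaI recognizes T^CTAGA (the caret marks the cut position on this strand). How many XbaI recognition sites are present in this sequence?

2

TCTAGA occurs starting at positions 11, 152.
XbaI cuts at 2 sites.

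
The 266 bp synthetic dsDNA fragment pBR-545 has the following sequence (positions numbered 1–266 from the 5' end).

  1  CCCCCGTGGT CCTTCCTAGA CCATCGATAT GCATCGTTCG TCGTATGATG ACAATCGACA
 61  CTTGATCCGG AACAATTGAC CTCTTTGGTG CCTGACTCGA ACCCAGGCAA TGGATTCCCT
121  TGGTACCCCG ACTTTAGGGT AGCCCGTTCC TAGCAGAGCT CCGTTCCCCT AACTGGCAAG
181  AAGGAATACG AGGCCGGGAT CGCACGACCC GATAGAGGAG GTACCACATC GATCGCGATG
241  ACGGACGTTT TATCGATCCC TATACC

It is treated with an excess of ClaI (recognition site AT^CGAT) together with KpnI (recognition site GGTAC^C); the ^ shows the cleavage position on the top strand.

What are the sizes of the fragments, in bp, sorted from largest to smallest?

102, 98, 24, 24, 13, 5 bp

ClaI sites (ATCGAT) start at positions 23, 228, 252.
ClaI cuts after base 2 of each site, so after positions 24, 229, 253.
KpnI sites (GGTACC) start at positions 122, 220.
KpnI cuts after base 5 of each site (before the last base), so after positions 126, 224.
Combined cut positions: 24, 126, 224, 229, 253.
Linear molecule, 5 cuts → 6 fragments:
  1–24 → 24 bp
  25–126 → 102 bp
  127–224 → 98 bp
  225–229 → 5 bp
  230–253 → 24 bp
  254–266 → 13 bp
Sorted largest to smallest: 102, 98, 24, 24, 13, 5 bp.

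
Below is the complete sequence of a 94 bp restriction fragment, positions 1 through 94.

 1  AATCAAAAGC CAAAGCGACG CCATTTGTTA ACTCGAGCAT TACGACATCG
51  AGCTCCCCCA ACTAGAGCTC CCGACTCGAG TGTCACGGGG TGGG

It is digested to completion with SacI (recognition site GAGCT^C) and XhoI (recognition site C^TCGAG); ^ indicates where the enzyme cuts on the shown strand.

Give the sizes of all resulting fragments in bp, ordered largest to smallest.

32, 22, 19, 15, 6 bp

SacI sites (GAGCTC) start at positions 50, 65.
SacI cuts after base 5 of each site (before the last base), so after positions 54, 69.
XhoI sites (CTCGAG) start at positions 32, 75.
XhoI cuts after the first base of each site, so after positions 32, 75.
Combined cut positions: 32, 54, 69, 75.
Linear molecule, 4 cuts → 5 fragments:
  1–32 → 32 bp
  33–54 → 22 bp
  55–69 → 15 bp
  70–75 → 6 bp
  76–94 → 19 bp
Sorted largest to smallest: 32, 22, 19, 15, 6 bp.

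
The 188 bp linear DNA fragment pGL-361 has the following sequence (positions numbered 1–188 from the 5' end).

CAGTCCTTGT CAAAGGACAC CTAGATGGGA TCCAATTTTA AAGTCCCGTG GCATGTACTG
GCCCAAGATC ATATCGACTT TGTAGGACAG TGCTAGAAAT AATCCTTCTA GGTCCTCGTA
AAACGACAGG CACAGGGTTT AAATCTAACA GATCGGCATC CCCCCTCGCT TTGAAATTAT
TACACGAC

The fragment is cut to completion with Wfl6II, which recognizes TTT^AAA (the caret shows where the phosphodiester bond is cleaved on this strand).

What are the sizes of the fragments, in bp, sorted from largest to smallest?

101, 48, 39 bp

Wfl6II sites (TTTAAA) start at positions 37, 138.
Wfl6II cuts after base 3 of each site, so after positions 39, 140.
Linear molecule, 2 cuts → 3 fragments:
  1–39 → 39 bp
  40–140 → 101 bp
  141–188 → 48 bp
Sorted largest to smallest: 101, 48, 39 bp.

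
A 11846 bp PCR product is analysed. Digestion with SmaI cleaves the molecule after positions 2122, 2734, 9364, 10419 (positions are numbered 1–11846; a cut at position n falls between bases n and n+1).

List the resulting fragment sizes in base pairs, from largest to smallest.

6630, 2122, 1427, 1055, 612 bp

Linear molecule, 4 cuts → 5 fragments:
  2122 − 0 = 2122 bp
  2734 − 2122 = 612 bp
  9364 − 2734 = 6630 bp
  10419 − 9364 = 1055 bp
  11846 − 10419 = 1427 bp
Sorted largest to smallest: 6630, 2122, 1427, 1055, 612 bp.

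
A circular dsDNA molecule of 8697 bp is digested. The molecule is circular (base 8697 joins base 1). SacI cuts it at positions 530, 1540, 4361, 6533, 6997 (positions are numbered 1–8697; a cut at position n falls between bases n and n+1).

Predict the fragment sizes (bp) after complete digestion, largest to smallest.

Circular molecule, 5 cuts → 5 fragments:
  1540 − 530 = 1010 bp
  4361 − 1540 = 2821 bp
  6533 − 4361 = 2172 bp
  6997 − 6533 = 464 bp
  wrap: 8697 − 6997 + 530 = 2230 bp
Sorted largest to smallest: 2821, 2230, 2172, 1010, 464 bp.

2821, 2230, 2172, 1010, 464 bp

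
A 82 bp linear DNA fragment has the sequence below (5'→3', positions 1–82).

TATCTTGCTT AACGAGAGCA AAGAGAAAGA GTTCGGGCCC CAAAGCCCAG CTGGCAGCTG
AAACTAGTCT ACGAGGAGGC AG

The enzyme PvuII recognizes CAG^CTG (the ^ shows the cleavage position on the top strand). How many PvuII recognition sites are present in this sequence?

2

CAGCTG occurs starting at positions 48, 55.
PvuII cuts at 2 sites.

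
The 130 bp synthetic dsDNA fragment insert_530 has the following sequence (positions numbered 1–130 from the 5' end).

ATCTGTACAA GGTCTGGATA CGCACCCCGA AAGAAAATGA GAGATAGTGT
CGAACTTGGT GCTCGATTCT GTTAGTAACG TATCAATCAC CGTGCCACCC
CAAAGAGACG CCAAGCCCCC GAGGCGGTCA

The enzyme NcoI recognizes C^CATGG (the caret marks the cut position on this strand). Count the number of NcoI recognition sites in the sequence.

0

No occurrence of CCATGG is present in the sequence.
NcoI does not cut: 0 sites.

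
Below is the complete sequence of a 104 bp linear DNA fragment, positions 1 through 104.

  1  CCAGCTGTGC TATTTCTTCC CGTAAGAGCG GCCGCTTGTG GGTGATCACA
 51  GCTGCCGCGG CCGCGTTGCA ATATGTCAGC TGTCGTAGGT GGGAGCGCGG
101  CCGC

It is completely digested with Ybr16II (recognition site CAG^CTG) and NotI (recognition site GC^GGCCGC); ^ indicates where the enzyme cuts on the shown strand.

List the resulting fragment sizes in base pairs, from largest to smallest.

25, 22, 21, 19, 7, 6, 4 bp

Ybr16II sites (CAGCTG) start at positions 2, 49, 77.
Ybr16II cuts after base 3 of each site, so after positions 4, 51, 79.
NotI sites (GCGGCCGC) start at positions 28, 57, 97.
NotI cuts after base 2 of each site, so after positions 29, 58, 98.
Combined cut positions: 4, 29, 51, 58, 79, 98.
Linear molecule, 6 cuts → 7 fragments:
  1–4 → 4 bp
  5–29 → 25 bp
  30–51 → 22 bp
  52–58 → 7 bp
  59–79 → 21 bp
  80–98 → 19 bp
  99–104 → 6 bp
Sorted largest to smallest: 25, 22, 21, 19, 7, 6, 4 bp.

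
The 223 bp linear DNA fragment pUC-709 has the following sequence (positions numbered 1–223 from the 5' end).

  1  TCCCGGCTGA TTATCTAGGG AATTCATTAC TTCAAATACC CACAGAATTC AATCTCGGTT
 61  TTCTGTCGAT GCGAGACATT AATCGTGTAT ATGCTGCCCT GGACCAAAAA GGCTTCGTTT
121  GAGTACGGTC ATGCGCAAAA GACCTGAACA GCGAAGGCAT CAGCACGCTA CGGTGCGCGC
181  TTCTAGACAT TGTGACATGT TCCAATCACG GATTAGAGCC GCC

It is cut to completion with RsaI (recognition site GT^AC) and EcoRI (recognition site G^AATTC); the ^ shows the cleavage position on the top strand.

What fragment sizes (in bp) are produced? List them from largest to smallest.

99, 79, 25, 20 bp

The RsaI site (GTAC) starts at position 123.
RsaI cuts after base 2 of each site, so after position 124.
EcoRI sites (GAATTC) start at positions 20, 45.
EcoRI cuts after the first base of each site, so after positions 20, 45.
Combined cut positions: 20, 45, 124.
Linear molecule, 3 cuts → 4 fragments:
  1–20 → 20 bp
  21–45 → 25 bp
  46–124 → 79 bp
  125–223 → 99 bp
Sorted largest to smallest: 99, 79, 25, 20 bp.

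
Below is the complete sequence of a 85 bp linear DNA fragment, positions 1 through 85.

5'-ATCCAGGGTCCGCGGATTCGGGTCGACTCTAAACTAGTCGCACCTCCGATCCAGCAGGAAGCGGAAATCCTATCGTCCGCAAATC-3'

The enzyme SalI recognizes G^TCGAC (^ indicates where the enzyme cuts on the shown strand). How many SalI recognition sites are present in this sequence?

1

GTCGAC occurs starting at position 22.
SalI cuts at 1 site.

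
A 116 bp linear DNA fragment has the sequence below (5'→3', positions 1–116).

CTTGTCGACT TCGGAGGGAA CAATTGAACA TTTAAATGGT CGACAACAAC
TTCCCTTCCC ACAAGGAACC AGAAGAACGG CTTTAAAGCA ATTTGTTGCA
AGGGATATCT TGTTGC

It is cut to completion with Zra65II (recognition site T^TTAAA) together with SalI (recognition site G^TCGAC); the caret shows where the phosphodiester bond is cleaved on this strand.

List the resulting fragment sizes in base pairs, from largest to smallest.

43, 34, 27, 8, 4 bp

Zra65II sites (TTTAAA) start at positions 31, 82.
Zra65II cuts after the first base of each site, so after positions 31, 82.
SalI sites (GTCGAC) start at positions 4, 39.
SalI cuts after the first base of each site, so after positions 4, 39.
Combined cut positions: 4, 31, 39, 82.
Linear molecule, 4 cuts → 5 fragments:
  1–4 → 4 bp
  5–31 → 27 bp
  32–39 → 8 bp
  40–82 → 43 bp
  83–116 → 34 bp
Sorted largest to smallest: 43, 34, 27, 8, 4 bp.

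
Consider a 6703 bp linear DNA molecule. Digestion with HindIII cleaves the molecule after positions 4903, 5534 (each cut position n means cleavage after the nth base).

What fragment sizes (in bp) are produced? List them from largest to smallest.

4903, 1169, 631 bp

Linear molecule, 2 cuts → 3 fragments:
  4903 − 0 = 4903 bp
  5534 − 4903 = 631 bp
  6703 − 5534 = 1169 bp
Sorted largest to smallest: 4903, 1169, 631 bp.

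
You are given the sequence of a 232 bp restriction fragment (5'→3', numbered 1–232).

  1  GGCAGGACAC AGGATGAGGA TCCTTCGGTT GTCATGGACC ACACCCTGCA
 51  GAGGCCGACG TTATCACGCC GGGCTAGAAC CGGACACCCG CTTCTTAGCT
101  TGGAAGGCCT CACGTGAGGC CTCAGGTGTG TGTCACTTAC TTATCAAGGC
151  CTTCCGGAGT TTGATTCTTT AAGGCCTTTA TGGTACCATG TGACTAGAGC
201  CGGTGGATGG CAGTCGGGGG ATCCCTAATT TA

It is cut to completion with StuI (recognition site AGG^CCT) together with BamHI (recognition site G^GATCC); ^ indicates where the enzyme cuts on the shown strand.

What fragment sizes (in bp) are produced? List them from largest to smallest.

StuI sites (AGGCCT) start at positions 105, 117, 147, 172.
StuI cuts after base 3 of each site, so after positions 107, 119, 149, 174.
BamHI sites (GGATCC) start at positions 18, 219.
BamHI cuts after the first base of each site, so after positions 18, 219.
Combined cut positions: 18, 107, 119, 149, 174, 219.
Linear molecule, 6 cuts → 7 fragments:
  1–18 → 18 bp
  19–107 → 89 bp
  108–119 → 12 bp
  120–149 → 30 bp
  150–174 → 25 bp
  175–219 → 45 bp
  220–232 → 13 bp
Sorted largest to smallest: 89, 45, 30, 25, 18, 13, 12 bp.

89, 45, 30, 25, 18, 13, 12 bp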